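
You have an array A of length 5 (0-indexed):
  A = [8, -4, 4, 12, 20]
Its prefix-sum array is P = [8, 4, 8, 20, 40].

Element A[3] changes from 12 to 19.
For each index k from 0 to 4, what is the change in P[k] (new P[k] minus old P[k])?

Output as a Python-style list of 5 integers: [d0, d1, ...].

Answer: [0, 0, 0, 7, 7]

Derivation:
Element change: A[3] 12 -> 19, delta = 7
For k < 3: P[k] unchanged, delta_P[k] = 0
For k >= 3: P[k] shifts by exactly 7
Delta array: [0, 0, 0, 7, 7]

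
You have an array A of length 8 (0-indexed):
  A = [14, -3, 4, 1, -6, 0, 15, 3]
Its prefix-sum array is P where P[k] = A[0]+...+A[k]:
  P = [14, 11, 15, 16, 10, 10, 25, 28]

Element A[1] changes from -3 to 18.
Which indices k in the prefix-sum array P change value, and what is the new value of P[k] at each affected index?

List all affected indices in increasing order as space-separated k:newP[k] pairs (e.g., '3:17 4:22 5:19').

Answer: 1:32 2:36 3:37 4:31 5:31 6:46 7:49

Derivation:
P[k] = A[0] + ... + A[k]
P[k] includes A[1] iff k >= 1
Affected indices: 1, 2, ..., 7; delta = 21
  P[1]: 11 + 21 = 32
  P[2]: 15 + 21 = 36
  P[3]: 16 + 21 = 37
  P[4]: 10 + 21 = 31
  P[5]: 10 + 21 = 31
  P[6]: 25 + 21 = 46
  P[7]: 28 + 21 = 49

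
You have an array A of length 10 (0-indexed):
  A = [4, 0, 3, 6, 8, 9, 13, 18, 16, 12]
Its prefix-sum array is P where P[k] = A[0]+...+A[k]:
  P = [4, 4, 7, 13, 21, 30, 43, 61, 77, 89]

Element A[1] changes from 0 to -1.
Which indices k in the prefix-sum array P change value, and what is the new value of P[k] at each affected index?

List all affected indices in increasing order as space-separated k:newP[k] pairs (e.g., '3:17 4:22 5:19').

P[k] = A[0] + ... + A[k]
P[k] includes A[1] iff k >= 1
Affected indices: 1, 2, ..., 9; delta = -1
  P[1]: 4 + -1 = 3
  P[2]: 7 + -1 = 6
  P[3]: 13 + -1 = 12
  P[4]: 21 + -1 = 20
  P[5]: 30 + -1 = 29
  P[6]: 43 + -1 = 42
  P[7]: 61 + -1 = 60
  P[8]: 77 + -1 = 76
  P[9]: 89 + -1 = 88

Answer: 1:3 2:6 3:12 4:20 5:29 6:42 7:60 8:76 9:88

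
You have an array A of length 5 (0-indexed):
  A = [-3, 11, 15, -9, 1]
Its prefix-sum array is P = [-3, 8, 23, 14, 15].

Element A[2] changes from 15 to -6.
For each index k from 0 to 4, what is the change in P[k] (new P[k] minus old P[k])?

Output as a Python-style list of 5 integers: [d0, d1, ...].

Element change: A[2] 15 -> -6, delta = -21
For k < 2: P[k] unchanged, delta_P[k] = 0
For k >= 2: P[k] shifts by exactly -21
Delta array: [0, 0, -21, -21, -21]

Answer: [0, 0, -21, -21, -21]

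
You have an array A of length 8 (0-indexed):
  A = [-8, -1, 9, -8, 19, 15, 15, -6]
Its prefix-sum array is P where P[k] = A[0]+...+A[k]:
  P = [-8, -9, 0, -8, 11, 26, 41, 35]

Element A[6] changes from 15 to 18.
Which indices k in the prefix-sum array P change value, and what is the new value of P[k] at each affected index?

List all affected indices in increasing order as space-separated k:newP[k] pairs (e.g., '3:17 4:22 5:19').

P[k] = A[0] + ... + A[k]
P[k] includes A[6] iff k >= 6
Affected indices: 6, 7, ..., 7; delta = 3
  P[6]: 41 + 3 = 44
  P[7]: 35 + 3 = 38

Answer: 6:44 7:38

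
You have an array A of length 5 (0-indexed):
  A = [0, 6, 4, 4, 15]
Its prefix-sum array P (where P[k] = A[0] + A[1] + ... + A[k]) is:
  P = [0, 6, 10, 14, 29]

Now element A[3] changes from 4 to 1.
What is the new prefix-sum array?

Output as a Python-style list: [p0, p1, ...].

Answer: [0, 6, 10, 11, 26]

Derivation:
Change: A[3] 4 -> 1, delta = -3
P[k] for k < 3: unchanged (A[3] not included)
P[k] for k >= 3: shift by delta = -3
  P[0] = 0 + 0 = 0
  P[1] = 6 + 0 = 6
  P[2] = 10 + 0 = 10
  P[3] = 14 + -3 = 11
  P[4] = 29 + -3 = 26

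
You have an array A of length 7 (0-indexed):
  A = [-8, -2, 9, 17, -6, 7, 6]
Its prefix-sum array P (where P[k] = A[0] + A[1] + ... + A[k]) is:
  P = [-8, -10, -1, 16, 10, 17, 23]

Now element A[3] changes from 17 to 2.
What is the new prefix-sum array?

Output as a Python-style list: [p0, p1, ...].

Answer: [-8, -10, -1, 1, -5, 2, 8]

Derivation:
Change: A[3] 17 -> 2, delta = -15
P[k] for k < 3: unchanged (A[3] not included)
P[k] for k >= 3: shift by delta = -15
  P[0] = -8 + 0 = -8
  P[1] = -10 + 0 = -10
  P[2] = -1 + 0 = -1
  P[3] = 16 + -15 = 1
  P[4] = 10 + -15 = -5
  P[5] = 17 + -15 = 2
  P[6] = 23 + -15 = 8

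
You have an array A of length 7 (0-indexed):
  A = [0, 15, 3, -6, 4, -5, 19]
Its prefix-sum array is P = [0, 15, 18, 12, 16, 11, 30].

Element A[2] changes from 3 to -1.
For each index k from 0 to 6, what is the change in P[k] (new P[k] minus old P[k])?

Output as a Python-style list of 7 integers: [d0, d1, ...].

Element change: A[2] 3 -> -1, delta = -4
For k < 2: P[k] unchanged, delta_P[k] = 0
For k >= 2: P[k] shifts by exactly -4
Delta array: [0, 0, -4, -4, -4, -4, -4]

Answer: [0, 0, -4, -4, -4, -4, -4]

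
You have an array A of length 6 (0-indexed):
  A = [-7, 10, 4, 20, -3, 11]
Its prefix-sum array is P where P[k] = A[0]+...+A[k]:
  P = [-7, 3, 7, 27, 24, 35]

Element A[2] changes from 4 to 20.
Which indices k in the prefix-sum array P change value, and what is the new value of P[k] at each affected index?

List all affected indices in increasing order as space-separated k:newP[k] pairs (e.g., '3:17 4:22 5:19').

Answer: 2:23 3:43 4:40 5:51

Derivation:
P[k] = A[0] + ... + A[k]
P[k] includes A[2] iff k >= 2
Affected indices: 2, 3, ..., 5; delta = 16
  P[2]: 7 + 16 = 23
  P[3]: 27 + 16 = 43
  P[4]: 24 + 16 = 40
  P[5]: 35 + 16 = 51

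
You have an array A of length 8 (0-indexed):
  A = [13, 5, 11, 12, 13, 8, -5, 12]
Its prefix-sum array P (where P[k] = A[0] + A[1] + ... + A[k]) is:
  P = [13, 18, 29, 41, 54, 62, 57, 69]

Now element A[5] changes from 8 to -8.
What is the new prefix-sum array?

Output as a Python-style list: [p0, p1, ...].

Answer: [13, 18, 29, 41, 54, 46, 41, 53]

Derivation:
Change: A[5] 8 -> -8, delta = -16
P[k] for k < 5: unchanged (A[5] not included)
P[k] for k >= 5: shift by delta = -16
  P[0] = 13 + 0 = 13
  P[1] = 18 + 0 = 18
  P[2] = 29 + 0 = 29
  P[3] = 41 + 0 = 41
  P[4] = 54 + 0 = 54
  P[5] = 62 + -16 = 46
  P[6] = 57 + -16 = 41
  P[7] = 69 + -16 = 53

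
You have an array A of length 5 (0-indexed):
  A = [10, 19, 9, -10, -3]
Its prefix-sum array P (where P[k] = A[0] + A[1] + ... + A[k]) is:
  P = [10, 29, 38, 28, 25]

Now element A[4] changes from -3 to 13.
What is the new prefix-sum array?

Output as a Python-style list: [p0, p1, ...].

Answer: [10, 29, 38, 28, 41]

Derivation:
Change: A[4] -3 -> 13, delta = 16
P[k] for k < 4: unchanged (A[4] not included)
P[k] for k >= 4: shift by delta = 16
  P[0] = 10 + 0 = 10
  P[1] = 29 + 0 = 29
  P[2] = 38 + 0 = 38
  P[3] = 28 + 0 = 28
  P[4] = 25 + 16 = 41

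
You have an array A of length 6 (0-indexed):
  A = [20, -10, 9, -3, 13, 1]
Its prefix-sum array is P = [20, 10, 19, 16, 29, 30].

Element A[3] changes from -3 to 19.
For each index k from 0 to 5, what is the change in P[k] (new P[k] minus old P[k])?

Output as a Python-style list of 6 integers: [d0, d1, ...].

Answer: [0, 0, 0, 22, 22, 22]

Derivation:
Element change: A[3] -3 -> 19, delta = 22
For k < 3: P[k] unchanged, delta_P[k] = 0
For k >= 3: P[k] shifts by exactly 22
Delta array: [0, 0, 0, 22, 22, 22]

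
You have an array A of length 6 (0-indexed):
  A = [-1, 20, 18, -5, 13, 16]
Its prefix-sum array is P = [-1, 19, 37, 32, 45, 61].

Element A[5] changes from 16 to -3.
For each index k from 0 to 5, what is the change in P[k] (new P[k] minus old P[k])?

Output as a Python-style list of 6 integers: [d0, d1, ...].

Answer: [0, 0, 0, 0, 0, -19]

Derivation:
Element change: A[5] 16 -> -3, delta = -19
For k < 5: P[k] unchanged, delta_P[k] = 0
For k >= 5: P[k] shifts by exactly -19
Delta array: [0, 0, 0, 0, 0, -19]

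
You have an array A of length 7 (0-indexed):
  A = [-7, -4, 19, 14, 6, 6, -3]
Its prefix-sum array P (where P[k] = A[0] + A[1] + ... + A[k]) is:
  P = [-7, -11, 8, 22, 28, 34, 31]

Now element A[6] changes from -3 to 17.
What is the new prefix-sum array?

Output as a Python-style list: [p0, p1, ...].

Change: A[6] -3 -> 17, delta = 20
P[k] for k < 6: unchanged (A[6] not included)
P[k] for k >= 6: shift by delta = 20
  P[0] = -7 + 0 = -7
  P[1] = -11 + 0 = -11
  P[2] = 8 + 0 = 8
  P[3] = 22 + 0 = 22
  P[4] = 28 + 0 = 28
  P[5] = 34 + 0 = 34
  P[6] = 31 + 20 = 51

Answer: [-7, -11, 8, 22, 28, 34, 51]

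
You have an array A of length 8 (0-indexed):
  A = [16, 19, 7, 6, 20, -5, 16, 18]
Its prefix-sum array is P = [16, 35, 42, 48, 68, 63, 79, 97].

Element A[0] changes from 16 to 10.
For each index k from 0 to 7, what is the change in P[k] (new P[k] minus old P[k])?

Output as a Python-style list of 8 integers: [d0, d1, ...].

Element change: A[0] 16 -> 10, delta = -6
For k < 0: P[k] unchanged, delta_P[k] = 0
For k >= 0: P[k] shifts by exactly -6
Delta array: [-6, -6, -6, -6, -6, -6, -6, -6]

Answer: [-6, -6, -6, -6, -6, -6, -6, -6]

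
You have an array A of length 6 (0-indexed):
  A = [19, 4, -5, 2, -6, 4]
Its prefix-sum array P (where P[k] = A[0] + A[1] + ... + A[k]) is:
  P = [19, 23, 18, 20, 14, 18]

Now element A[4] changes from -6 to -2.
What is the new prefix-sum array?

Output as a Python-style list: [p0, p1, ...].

Change: A[4] -6 -> -2, delta = 4
P[k] for k < 4: unchanged (A[4] not included)
P[k] for k >= 4: shift by delta = 4
  P[0] = 19 + 0 = 19
  P[1] = 23 + 0 = 23
  P[2] = 18 + 0 = 18
  P[3] = 20 + 0 = 20
  P[4] = 14 + 4 = 18
  P[5] = 18 + 4 = 22

Answer: [19, 23, 18, 20, 18, 22]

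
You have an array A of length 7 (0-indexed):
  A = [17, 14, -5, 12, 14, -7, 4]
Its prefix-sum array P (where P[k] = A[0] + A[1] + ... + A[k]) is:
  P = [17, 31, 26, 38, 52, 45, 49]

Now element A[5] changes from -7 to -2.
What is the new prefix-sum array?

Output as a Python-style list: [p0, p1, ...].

Answer: [17, 31, 26, 38, 52, 50, 54]

Derivation:
Change: A[5] -7 -> -2, delta = 5
P[k] for k < 5: unchanged (A[5] not included)
P[k] for k >= 5: shift by delta = 5
  P[0] = 17 + 0 = 17
  P[1] = 31 + 0 = 31
  P[2] = 26 + 0 = 26
  P[3] = 38 + 0 = 38
  P[4] = 52 + 0 = 52
  P[5] = 45 + 5 = 50
  P[6] = 49 + 5 = 54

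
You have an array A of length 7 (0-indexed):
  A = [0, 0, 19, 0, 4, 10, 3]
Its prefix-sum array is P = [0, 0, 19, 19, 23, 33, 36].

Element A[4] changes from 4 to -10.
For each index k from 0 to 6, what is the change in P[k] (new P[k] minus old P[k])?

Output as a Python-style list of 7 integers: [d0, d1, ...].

Answer: [0, 0, 0, 0, -14, -14, -14]

Derivation:
Element change: A[4] 4 -> -10, delta = -14
For k < 4: P[k] unchanged, delta_P[k] = 0
For k >= 4: P[k] shifts by exactly -14
Delta array: [0, 0, 0, 0, -14, -14, -14]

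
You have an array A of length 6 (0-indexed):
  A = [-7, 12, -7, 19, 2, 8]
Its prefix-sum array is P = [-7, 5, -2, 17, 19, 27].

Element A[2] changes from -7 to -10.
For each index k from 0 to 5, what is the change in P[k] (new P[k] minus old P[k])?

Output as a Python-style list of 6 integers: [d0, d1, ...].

Element change: A[2] -7 -> -10, delta = -3
For k < 2: P[k] unchanged, delta_P[k] = 0
For k >= 2: P[k] shifts by exactly -3
Delta array: [0, 0, -3, -3, -3, -3]

Answer: [0, 0, -3, -3, -3, -3]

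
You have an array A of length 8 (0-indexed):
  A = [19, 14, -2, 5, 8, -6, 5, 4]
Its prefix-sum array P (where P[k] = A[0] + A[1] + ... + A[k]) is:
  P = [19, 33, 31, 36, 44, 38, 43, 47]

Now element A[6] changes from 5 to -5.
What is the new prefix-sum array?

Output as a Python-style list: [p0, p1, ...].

Change: A[6] 5 -> -5, delta = -10
P[k] for k < 6: unchanged (A[6] not included)
P[k] for k >= 6: shift by delta = -10
  P[0] = 19 + 0 = 19
  P[1] = 33 + 0 = 33
  P[2] = 31 + 0 = 31
  P[3] = 36 + 0 = 36
  P[4] = 44 + 0 = 44
  P[5] = 38 + 0 = 38
  P[6] = 43 + -10 = 33
  P[7] = 47 + -10 = 37

Answer: [19, 33, 31, 36, 44, 38, 33, 37]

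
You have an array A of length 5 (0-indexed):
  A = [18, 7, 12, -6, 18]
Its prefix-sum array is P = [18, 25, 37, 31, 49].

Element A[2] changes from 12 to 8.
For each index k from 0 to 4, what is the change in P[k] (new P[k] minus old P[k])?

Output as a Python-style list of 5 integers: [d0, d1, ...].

Element change: A[2] 12 -> 8, delta = -4
For k < 2: P[k] unchanged, delta_P[k] = 0
For k >= 2: P[k] shifts by exactly -4
Delta array: [0, 0, -4, -4, -4]

Answer: [0, 0, -4, -4, -4]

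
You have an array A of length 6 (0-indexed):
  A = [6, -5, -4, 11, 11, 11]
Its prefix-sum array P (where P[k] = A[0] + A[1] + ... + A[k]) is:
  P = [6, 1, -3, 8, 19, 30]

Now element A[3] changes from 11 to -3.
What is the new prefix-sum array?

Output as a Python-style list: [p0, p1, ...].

Answer: [6, 1, -3, -6, 5, 16]

Derivation:
Change: A[3] 11 -> -3, delta = -14
P[k] for k < 3: unchanged (A[3] not included)
P[k] for k >= 3: shift by delta = -14
  P[0] = 6 + 0 = 6
  P[1] = 1 + 0 = 1
  P[2] = -3 + 0 = -3
  P[3] = 8 + -14 = -6
  P[4] = 19 + -14 = 5
  P[5] = 30 + -14 = 16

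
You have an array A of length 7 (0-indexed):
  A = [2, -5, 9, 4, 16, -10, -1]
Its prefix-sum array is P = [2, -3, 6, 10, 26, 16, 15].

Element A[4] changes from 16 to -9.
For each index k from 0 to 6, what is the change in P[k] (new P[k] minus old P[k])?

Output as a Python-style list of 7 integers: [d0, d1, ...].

Element change: A[4] 16 -> -9, delta = -25
For k < 4: P[k] unchanged, delta_P[k] = 0
For k >= 4: P[k] shifts by exactly -25
Delta array: [0, 0, 0, 0, -25, -25, -25]

Answer: [0, 0, 0, 0, -25, -25, -25]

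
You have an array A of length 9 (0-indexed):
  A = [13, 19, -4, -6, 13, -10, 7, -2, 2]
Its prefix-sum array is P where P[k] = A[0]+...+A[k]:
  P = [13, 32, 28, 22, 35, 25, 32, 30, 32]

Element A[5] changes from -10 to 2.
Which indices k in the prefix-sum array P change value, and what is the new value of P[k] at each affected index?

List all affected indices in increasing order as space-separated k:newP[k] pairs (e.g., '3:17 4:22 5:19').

P[k] = A[0] + ... + A[k]
P[k] includes A[5] iff k >= 5
Affected indices: 5, 6, ..., 8; delta = 12
  P[5]: 25 + 12 = 37
  P[6]: 32 + 12 = 44
  P[7]: 30 + 12 = 42
  P[8]: 32 + 12 = 44

Answer: 5:37 6:44 7:42 8:44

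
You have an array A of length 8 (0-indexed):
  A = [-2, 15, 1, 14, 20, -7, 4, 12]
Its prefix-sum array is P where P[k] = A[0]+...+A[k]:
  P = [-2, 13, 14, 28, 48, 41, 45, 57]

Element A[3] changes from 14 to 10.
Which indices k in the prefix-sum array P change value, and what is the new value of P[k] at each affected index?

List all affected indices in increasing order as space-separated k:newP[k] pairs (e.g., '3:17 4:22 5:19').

Answer: 3:24 4:44 5:37 6:41 7:53

Derivation:
P[k] = A[0] + ... + A[k]
P[k] includes A[3] iff k >= 3
Affected indices: 3, 4, ..., 7; delta = -4
  P[3]: 28 + -4 = 24
  P[4]: 48 + -4 = 44
  P[5]: 41 + -4 = 37
  P[6]: 45 + -4 = 41
  P[7]: 57 + -4 = 53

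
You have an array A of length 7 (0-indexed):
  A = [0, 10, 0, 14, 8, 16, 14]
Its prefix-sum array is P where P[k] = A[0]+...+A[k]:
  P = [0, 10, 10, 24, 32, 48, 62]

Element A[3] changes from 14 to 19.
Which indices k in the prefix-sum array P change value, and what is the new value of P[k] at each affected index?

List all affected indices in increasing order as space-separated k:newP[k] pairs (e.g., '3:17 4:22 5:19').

Answer: 3:29 4:37 5:53 6:67

Derivation:
P[k] = A[0] + ... + A[k]
P[k] includes A[3] iff k >= 3
Affected indices: 3, 4, ..., 6; delta = 5
  P[3]: 24 + 5 = 29
  P[4]: 32 + 5 = 37
  P[5]: 48 + 5 = 53
  P[6]: 62 + 5 = 67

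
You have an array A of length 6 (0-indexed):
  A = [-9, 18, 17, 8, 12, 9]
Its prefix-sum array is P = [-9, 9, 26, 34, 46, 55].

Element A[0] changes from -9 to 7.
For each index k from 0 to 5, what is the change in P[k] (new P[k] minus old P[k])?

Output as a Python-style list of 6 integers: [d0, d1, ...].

Element change: A[0] -9 -> 7, delta = 16
For k < 0: P[k] unchanged, delta_P[k] = 0
For k >= 0: P[k] shifts by exactly 16
Delta array: [16, 16, 16, 16, 16, 16]

Answer: [16, 16, 16, 16, 16, 16]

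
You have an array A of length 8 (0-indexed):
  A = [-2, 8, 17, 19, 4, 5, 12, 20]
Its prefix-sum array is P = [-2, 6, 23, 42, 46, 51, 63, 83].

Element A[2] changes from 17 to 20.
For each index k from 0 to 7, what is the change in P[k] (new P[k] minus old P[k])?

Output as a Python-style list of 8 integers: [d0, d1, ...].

Answer: [0, 0, 3, 3, 3, 3, 3, 3]

Derivation:
Element change: A[2] 17 -> 20, delta = 3
For k < 2: P[k] unchanged, delta_P[k] = 0
For k >= 2: P[k] shifts by exactly 3
Delta array: [0, 0, 3, 3, 3, 3, 3, 3]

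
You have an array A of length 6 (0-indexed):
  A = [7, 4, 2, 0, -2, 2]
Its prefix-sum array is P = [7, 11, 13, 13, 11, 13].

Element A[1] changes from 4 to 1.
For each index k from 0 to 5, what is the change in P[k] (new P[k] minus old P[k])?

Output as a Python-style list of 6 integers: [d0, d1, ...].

Answer: [0, -3, -3, -3, -3, -3]

Derivation:
Element change: A[1] 4 -> 1, delta = -3
For k < 1: P[k] unchanged, delta_P[k] = 0
For k >= 1: P[k] shifts by exactly -3
Delta array: [0, -3, -3, -3, -3, -3]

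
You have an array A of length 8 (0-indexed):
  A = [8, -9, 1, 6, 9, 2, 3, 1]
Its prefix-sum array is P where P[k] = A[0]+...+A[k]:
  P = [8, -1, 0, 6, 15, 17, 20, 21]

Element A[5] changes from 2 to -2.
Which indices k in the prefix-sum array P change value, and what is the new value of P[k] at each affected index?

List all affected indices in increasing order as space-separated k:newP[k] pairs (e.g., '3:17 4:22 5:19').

Answer: 5:13 6:16 7:17

Derivation:
P[k] = A[0] + ... + A[k]
P[k] includes A[5] iff k >= 5
Affected indices: 5, 6, ..., 7; delta = -4
  P[5]: 17 + -4 = 13
  P[6]: 20 + -4 = 16
  P[7]: 21 + -4 = 17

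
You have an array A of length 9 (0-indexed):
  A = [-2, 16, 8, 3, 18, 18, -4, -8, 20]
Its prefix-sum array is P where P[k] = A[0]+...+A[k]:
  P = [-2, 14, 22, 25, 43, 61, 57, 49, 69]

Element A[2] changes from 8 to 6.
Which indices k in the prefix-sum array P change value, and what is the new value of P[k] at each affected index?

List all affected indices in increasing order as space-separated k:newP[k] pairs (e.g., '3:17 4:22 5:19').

P[k] = A[0] + ... + A[k]
P[k] includes A[2] iff k >= 2
Affected indices: 2, 3, ..., 8; delta = -2
  P[2]: 22 + -2 = 20
  P[3]: 25 + -2 = 23
  P[4]: 43 + -2 = 41
  P[5]: 61 + -2 = 59
  P[6]: 57 + -2 = 55
  P[7]: 49 + -2 = 47
  P[8]: 69 + -2 = 67

Answer: 2:20 3:23 4:41 5:59 6:55 7:47 8:67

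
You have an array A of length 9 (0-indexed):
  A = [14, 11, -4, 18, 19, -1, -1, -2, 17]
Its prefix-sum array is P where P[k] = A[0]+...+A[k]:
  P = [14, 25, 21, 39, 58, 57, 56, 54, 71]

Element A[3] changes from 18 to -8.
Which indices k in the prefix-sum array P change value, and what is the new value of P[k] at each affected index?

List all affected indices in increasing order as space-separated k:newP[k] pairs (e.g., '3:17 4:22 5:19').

P[k] = A[0] + ... + A[k]
P[k] includes A[3] iff k >= 3
Affected indices: 3, 4, ..., 8; delta = -26
  P[3]: 39 + -26 = 13
  P[4]: 58 + -26 = 32
  P[5]: 57 + -26 = 31
  P[6]: 56 + -26 = 30
  P[7]: 54 + -26 = 28
  P[8]: 71 + -26 = 45

Answer: 3:13 4:32 5:31 6:30 7:28 8:45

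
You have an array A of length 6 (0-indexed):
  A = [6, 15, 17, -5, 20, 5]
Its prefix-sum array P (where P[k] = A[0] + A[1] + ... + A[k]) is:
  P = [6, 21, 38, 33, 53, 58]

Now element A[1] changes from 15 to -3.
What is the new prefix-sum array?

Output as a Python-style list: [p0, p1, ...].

Change: A[1] 15 -> -3, delta = -18
P[k] for k < 1: unchanged (A[1] not included)
P[k] for k >= 1: shift by delta = -18
  P[0] = 6 + 0 = 6
  P[1] = 21 + -18 = 3
  P[2] = 38 + -18 = 20
  P[3] = 33 + -18 = 15
  P[4] = 53 + -18 = 35
  P[5] = 58 + -18 = 40

Answer: [6, 3, 20, 15, 35, 40]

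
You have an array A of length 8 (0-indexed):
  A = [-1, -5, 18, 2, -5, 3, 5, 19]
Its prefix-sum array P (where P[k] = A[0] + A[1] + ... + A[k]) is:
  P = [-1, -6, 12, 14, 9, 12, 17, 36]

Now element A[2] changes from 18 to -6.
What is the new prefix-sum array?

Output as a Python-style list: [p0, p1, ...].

Change: A[2] 18 -> -6, delta = -24
P[k] for k < 2: unchanged (A[2] not included)
P[k] for k >= 2: shift by delta = -24
  P[0] = -1 + 0 = -1
  P[1] = -6 + 0 = -6
  P[2] = 12 + -24 = -12
  P[3] = 14 + -24 = -10
  P[4] = 9 + -24 = -15
  P[5] = 12 + -24 = -12
  P[6] = 17 + -24 = -7
  P[7] = 36 + -24 = 12

Answer: [-1, -6, -12, -10, -15, -12, -7, 12]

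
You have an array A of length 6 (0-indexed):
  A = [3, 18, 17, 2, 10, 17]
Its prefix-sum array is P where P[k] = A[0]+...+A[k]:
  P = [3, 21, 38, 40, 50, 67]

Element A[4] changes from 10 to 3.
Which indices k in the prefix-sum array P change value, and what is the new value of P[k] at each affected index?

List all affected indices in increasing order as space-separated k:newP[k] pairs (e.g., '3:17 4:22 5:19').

P[k] = A[0] + ... + A[k]
P[k] includes A[4] iff k >= 4
Affected indices: 4, 5, ..., 5; delta = -7
  P[4]: 50 + -7 = 43
  P[5]: 67 + -7 = 60

Answer: 4:43 5:60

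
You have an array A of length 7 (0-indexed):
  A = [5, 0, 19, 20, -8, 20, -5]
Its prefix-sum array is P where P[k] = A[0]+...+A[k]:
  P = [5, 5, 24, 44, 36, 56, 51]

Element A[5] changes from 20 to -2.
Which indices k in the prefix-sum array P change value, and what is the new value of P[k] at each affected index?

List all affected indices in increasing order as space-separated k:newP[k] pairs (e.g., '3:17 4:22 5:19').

Answer: 5:34 6:29

Derivation:
P[k] = A[0] + ... + A[k]
P[k] includes A[5] iff k >= 5
Affected indices: 5, 6, ..., 6; delta = -22
  P[5]: 56 + -22 = 34
  P[6]: 51 + -22 = 29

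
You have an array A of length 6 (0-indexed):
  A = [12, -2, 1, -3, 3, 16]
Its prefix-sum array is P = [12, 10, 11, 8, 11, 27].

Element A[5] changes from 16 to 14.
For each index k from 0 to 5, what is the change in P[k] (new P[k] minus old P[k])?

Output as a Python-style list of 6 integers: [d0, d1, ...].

Element change: A[5] 16 -> 14, delta = -2
For k < 5: P[k] unchanged, delta_P[k] = 0
For k >= 5: P[k] shifts by exactly -2
Delta array: [0, 0, 0, 0, 0, -2]

Answer: [0, 0, 0, 0, 0, -2]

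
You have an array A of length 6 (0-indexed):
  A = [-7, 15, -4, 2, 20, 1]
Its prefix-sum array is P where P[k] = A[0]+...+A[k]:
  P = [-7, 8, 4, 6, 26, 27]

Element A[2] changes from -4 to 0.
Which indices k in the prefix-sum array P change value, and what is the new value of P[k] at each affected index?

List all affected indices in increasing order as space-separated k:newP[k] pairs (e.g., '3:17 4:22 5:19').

Answer: 2:8 3:10 4:30 5:31

Derivation:
P[k] = A[0] + ... + A[k]
P[k] includes A[2] iff k >= 2
Affected indices: 2, 3, ..., 5; delta = 4
  P[2]: 4 + 4 = 8
  P[3]: 6 + 4 = 10
  P[4]: 26 + 4 = 30
  P[5]: 27 + 4 = 31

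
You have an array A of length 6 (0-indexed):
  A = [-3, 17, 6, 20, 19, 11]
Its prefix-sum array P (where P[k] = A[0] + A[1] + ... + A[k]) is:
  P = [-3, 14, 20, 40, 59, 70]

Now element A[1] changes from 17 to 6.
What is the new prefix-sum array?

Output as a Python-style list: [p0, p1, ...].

Answer: [-3, 3, 9, 29, 48, 59]

Derivation:
Change: A[1] 17 -> 6, delta = -11
P[k] for k < 1: unchanged (A[1] not included)
P[k] for k >= 1: shift by delta = -11
  P[0] = -3 + 0 = -3
  P[1] = 14 + -11 = 3
  P[2] = 20 + -11 = 9
  P[3] = 40 + -11 = 29
  P[4] = 59 + -11 = 48
  P[5] = 70 + -11 = 59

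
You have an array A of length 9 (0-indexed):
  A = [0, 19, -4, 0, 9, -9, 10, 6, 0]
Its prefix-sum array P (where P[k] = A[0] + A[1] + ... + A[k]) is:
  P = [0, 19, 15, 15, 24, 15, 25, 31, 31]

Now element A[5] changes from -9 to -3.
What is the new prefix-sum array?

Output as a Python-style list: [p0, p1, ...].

Change: A[5] -9 -> -3, delta = 6
P[k] for k < 5: unchanged (A[5] not included)
P[k] for k >= 5: shift by delta = 6
  P[0] = 0 + 0 = 0
  P[1] = 19 + 0 = 19
  P[2] = 15 + 0 = 15
  P[3] = 15 + 0 = 15
  P[4] = 24 + 0 = 24
  P[5] = 15 + 6 = 21
  P[6] = 25 + 6 = 31
  P[7] = 31 + 6 = 37
  P[8] = 31 + 6 = 37

Answer: [0, 19, 15, 15, 24, 21, 31, 37, 37]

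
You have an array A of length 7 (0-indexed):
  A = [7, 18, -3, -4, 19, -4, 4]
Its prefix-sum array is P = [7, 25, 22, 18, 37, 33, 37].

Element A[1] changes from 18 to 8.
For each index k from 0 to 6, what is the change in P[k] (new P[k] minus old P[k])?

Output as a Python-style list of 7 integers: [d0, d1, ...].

Element change: A[1] 18 -> 8, delta = -10
For k < 1: P[k] unchanged, delta_P[k] = 0
For k >= 1: P[k] shifts by exactly -10
Delta array: [0, -10, -10, -10, -10, -10, -10]

Answer: [0, -10, -10, -10, -10, -10, -10]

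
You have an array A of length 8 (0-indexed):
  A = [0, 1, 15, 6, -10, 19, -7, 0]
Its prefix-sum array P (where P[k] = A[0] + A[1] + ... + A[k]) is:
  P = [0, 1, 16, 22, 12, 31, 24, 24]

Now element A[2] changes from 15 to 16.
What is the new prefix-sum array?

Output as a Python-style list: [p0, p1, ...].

Answer: [0, 1, 17, 23, 13, 32, 25, 25]

Derivation:
Change: A[2] 15 -> 16, delta = 1
P[k] for k < 2: unchanged (A[2] not included)
P[k] for k >= 2: shift by delta = 1
  P[0] = 0 + 0 = 0
  P[1] = 1 + 0 = 1
  P[2] = 16 + 1 = 17
  P[3] = 22 + 1 = 23
  P[4] = 12 + 1 = 13
  P[5] = 31 + 1 = 32
  P[6] = 24 + 1 = 25
  P[7] = 24 + 1 = 25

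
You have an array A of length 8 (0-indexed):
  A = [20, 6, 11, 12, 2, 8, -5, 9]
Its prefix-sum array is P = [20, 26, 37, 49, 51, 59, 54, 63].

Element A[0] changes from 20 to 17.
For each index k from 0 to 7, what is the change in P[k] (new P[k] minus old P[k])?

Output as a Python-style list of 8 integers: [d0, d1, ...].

Element change: A[0] 20 -> 17, delta = -3
For k < 0: P[k] unchanged, delta_P[k] = 0
For k >= 0: P[k] shifts by exactly -3
Delta array: [-3, -3, -3, -3, -3, -3, -3, -3]

Answer: [-3, -3, -3, -3, -3, -3, -3, -3]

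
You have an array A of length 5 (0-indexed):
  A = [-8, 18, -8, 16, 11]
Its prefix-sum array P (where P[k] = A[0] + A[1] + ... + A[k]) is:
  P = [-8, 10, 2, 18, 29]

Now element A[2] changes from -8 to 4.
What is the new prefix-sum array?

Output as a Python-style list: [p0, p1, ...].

Change: A[2] -8 -> 4, delta = 12
P[k] for k < 2: unchanged (A[2] not included)
P[k] for k >= 2: shift by delta = 12
  P[0] = -8 + 0 = -8
  P[1] = 10 + 0 = 10
  P[2] = 2 + 12 = 14
  P[3] = 18 + 12 = 30
  P[4] = 29 + 12 = 41

Answer: [-8, 10, 14, 30, 41]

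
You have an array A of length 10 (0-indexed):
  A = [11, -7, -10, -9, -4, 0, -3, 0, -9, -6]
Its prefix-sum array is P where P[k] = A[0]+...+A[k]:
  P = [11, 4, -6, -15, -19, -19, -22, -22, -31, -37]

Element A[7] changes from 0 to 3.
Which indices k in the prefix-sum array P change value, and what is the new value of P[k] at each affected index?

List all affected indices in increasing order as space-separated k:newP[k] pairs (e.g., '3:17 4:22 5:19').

Answer: 7:-19 8:-28 9:-34

Derivation:
P[k] = A[0] + ... + A[k]
P[k] includes A[7] iff k >= 7
Affected indices: 7, 8, ..., 9; delta = 3
  P[7]: -22 + 3 = -19
  P[8]: -31 + 3 = -28
  P[9]: -37 + 3 = -34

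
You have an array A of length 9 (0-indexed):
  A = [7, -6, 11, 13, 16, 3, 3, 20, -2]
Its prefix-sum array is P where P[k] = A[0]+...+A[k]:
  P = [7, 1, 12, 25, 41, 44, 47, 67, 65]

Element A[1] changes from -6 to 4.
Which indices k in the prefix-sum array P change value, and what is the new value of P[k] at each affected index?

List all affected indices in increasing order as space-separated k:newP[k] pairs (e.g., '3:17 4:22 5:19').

Answer: 1:11 2:22 3:35 4:51 5:54 6:57 7:77 8:75

Derivation:
P[k] = A[0] + ... + A[k]
P[k] includes A[1] iff k >= 1
Affected indices: 1, 2, ..., 8; delta = 10
  P[1]: 1 + 10 = 11
  P[2]: 12 + 10 = 22
  P[3]: 25 + 10 = 35
  P[4]: 41 + 10 = 51
  P[5]: 44 + 10 = 54
  P[6]: 47 + 10 = 57
  P[7]: 67 + 10 = 77
  P[8]: 65 + 10 = 75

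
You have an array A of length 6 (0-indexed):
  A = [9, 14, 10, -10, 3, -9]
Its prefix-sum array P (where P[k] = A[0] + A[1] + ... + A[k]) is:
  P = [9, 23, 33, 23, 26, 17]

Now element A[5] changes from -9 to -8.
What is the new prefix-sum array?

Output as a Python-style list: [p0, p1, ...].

Answer: [9, 23, 33, 23, 26, 18]

Derivation:
Change: A[5] -9 -> -8, delta = 1
P[k] for k < 5: unchanged (A[5] not included)
P[k] for k >= 5: shift by delta = 1
  P[0] = 9 + 0 = 9
  P[1] = 23 + 0 = 23
  P[2] = 33 + 0 = 33
  P[3] = 23 + 0 = 23
  P[4] = 26 + 0 = 26
  P[5] = 17 + 1 = 18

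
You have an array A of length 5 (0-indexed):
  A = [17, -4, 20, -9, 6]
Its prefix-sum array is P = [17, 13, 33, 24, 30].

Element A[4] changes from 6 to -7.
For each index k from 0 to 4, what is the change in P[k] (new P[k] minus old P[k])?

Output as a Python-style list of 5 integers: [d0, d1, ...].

Answer: [0, 0, 0, 0, -13]

Derivation:
Element change: A[4] 6 -> -7, delta = -13
For k < 4: P[k] unchanged, delta_P[k] = 0
For k >= 4: P[k] shifts by exactly -13
Delta array: [0, 0, 0, 0, -13]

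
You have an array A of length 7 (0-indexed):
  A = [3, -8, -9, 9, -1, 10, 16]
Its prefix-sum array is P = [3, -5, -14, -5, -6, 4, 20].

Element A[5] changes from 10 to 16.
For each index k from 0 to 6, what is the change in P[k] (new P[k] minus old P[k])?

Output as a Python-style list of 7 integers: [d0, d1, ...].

Answer: [0, 0, 0, 0, 0, 6, 6]

Derivation:
Element change: A[5] 10 -> 16, delta = 6
For k < 5: P[k] unchanged, delta_P[k] = 0
For k >= 5: P[k] shifts by exactly 6
Delta array: [0, 0, 0, 0, 0, 6, 6]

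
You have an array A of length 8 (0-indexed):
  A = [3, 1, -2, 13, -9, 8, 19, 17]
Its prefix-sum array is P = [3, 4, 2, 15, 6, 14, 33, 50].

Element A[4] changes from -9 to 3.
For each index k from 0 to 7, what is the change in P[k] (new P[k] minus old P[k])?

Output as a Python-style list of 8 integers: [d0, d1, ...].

Element change: A[4] -9 -> 3, delta = 12
For k < 4: P[k] unchanged, delta_P[k] = 0
For k >= 4: P[k] shifts by exactly 12
Delta array: [0, 0, 0, 0, 12, 12, 12, 12]

Answer: [0, 0, 0, 0, 12, 12, 12, 12]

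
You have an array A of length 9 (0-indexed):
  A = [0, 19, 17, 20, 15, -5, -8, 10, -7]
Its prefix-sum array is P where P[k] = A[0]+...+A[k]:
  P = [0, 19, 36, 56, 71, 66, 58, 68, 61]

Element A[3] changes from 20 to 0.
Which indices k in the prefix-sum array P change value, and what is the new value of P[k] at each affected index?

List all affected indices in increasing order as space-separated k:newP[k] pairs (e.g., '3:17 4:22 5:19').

P[k] = A[0] + ... + A[k]
P[k] includes A[3] iff k >= 3
Affected indices: 3, 4, ..., 8; delta = -20
  P[3]: 56 + -20 = 36
  P[4]: 71 + -20 = 51
  P[5]: 66 + -20 = 46
  P[6]: 58 + -20 = 38
  P[7]: 68 + -20 = 48
  P[8]: 61 + -20 = 41

Answer: 3:36 4:51 5:46 6:38 7:48 8:41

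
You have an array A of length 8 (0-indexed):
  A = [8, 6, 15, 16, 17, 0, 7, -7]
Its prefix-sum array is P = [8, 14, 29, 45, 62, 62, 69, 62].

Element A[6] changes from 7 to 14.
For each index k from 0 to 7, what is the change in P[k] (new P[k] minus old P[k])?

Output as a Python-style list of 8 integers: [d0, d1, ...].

Element change: A[6] 7 -> 14, delta = 7
For k < 6: P[k] unchanged, delta_P[k] = 0
For k >= 6: P[k] shifts by exactly 7
Delta array: [0, 0, 0, 0, 0, 0, 7, 7]

Answer: [0, 0, 0, 0, 0, 0, 7, 7]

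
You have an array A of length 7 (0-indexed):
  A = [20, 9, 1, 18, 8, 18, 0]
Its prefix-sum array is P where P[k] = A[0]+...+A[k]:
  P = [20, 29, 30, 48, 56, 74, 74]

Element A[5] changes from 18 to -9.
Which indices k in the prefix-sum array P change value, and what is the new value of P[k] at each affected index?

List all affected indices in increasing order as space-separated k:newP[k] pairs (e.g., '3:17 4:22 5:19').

Answer: 5:47 6:47

Derivation:
P[k] = A[0] + ... + A[k]
P[k] includes A[5] iff k >= 5
Affected indices: 5, 6, ..., 6; delta = -27
  P[5]: 74 + -27 = 47
  P[6]: 74 + -27 = 47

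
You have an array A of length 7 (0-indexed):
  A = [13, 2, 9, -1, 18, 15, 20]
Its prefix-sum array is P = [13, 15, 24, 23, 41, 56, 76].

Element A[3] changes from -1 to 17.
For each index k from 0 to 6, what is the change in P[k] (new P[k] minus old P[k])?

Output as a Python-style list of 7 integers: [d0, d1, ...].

Element change: A[3] -1 -> 17, delta = 18
For k < 3: P[k] unchanged, delta_P[k] = 0
For k >= 3: P[k] shifts by exactly 18
Delta array: [0, 0, 0, 18, 18, 18, 18]

Answer: [0, 0, 0, 18, 18, 18, 18]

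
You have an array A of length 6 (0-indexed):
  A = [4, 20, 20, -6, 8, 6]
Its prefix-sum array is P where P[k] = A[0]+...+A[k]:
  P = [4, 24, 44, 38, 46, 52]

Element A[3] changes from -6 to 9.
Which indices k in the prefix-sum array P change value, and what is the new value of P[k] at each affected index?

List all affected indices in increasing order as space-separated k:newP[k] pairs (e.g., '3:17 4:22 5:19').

Answer: 3:53 4:61 5:67

Derivation:
P[k] = A[0] + ... + A[k]
P[k] includes A[3] iff k >= 3
Affected indices: 3, 4, ..., 5; delta = 15
  P[3]: 38 + 15 = 53
  P[4]: 46 + 15 = 61
  P[5]: 52 + 15 = 67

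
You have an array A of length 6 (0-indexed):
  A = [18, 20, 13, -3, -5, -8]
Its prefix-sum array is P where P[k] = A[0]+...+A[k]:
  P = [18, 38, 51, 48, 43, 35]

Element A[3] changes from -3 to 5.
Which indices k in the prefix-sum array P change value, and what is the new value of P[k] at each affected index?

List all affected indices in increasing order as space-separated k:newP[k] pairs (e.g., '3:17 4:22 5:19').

P[k] = A[0] + ... + A[k]
P[k] includes A[3] iff k >= 3
Affected indices: 3, 4, ..., 5; delta = 8
  P[3]: 48 + 8 = 56
  P[4]: 43 + 8 = 51
  P[5]: 35 + 8 = 43

Answer: 3:56 4:51 5:43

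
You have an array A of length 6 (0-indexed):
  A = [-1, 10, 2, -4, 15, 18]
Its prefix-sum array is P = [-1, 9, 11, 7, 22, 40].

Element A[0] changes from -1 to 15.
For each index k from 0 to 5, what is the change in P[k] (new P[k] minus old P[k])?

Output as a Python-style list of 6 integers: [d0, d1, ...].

Answer: [16, 16, 16, 16, 16, 16]

Derivation:
Element change: A[0] -1 -> 15, delta = 16
For k < 0: P[k] unchanged, delta_P[k] = 0
For k >= 0: P[k] shifts by exactly 16
Delta array: [16, 16, 16, 16, 16, 16]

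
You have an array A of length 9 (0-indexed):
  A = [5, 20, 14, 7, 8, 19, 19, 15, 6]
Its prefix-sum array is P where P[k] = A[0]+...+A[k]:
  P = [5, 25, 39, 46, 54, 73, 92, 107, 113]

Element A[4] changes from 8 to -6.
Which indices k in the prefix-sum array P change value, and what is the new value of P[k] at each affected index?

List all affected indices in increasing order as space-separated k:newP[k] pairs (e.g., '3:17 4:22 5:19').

P[k] = A[0] + ... + A[k]
P[k] includes A[4] iff k >= 4
Affected indices: 4, 5, ..., 8; delta = -14
  P[4]: 54 + -14 = 40
  P[5]: 73 + -14 = 59
  P[6]: 92 + -14 = 78
  P[7]: 107 + -14 = 93
  P[8]: 113 + -14 = 99

Answer: 4:40 5:59 6:78 7:93 8:99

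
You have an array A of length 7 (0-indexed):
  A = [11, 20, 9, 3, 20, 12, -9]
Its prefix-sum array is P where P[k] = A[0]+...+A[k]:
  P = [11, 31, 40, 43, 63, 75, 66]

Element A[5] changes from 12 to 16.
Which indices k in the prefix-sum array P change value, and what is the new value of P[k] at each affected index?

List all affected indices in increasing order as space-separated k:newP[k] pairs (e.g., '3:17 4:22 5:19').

Answer: 5:79 6:70

Derivation:
P[k] = A[0] + ... + A[k]
P[k] includes A[5] iff k >= 5
Affected indices: 5, 6, ..., 6; delta = 4
  P[5]: 75 + 4 = 79
  P[6]: 66 + 4 = 70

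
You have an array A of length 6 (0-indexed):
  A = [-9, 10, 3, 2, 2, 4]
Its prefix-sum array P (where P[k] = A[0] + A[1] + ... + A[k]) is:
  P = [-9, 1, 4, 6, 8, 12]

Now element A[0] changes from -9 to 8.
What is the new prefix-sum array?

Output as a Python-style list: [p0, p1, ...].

Change: A[0] -9 -> 8, delta = 17
P[k] for k < 0: unchanged (A[0] not included)
P[k] for k >= 0: shift by delta = 17
  P[0] = -9 + 17 = 8
  P[1] = 1 + 17 = 18
  P[2] = 4 + 17 = 21
  P[3] = 6 + 17 = 23
  P[4] = 8 + 17 = 25
  P[5] = 12 + 17 = 29

Answer: [8, 18, 21, 23, 25, 29]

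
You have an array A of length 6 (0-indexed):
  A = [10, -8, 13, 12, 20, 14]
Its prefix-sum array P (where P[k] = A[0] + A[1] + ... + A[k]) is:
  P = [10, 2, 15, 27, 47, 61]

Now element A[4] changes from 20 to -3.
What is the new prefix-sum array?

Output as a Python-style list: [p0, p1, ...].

Change: A[4] 20 -> -3, delta = -23
P[k] for k < 4: unchanged (A[4] not included)
P[k] for k >= 4: shift by delta = -23
  P[0] = 10 + 0 = 10
  P[1] = 2 + 0 = 2
  P[2] = 15 + 0 = 15
  P[3] = 27 + 0 = 27
  P[4] = 47 + -23 = 24
  P[5] = 61 + -23 = 38

Answer: [10, 2, 15, 27, 24, 38]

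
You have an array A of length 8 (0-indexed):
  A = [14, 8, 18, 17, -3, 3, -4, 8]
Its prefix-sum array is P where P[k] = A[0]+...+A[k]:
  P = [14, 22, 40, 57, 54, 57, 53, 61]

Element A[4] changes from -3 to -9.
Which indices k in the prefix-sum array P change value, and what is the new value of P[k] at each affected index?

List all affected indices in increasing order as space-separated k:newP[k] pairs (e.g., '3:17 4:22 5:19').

Answer: 4:48 5:51 6:47 7:55

Derivation:
P[k] = A[0] + ... + A[k]
P[k] includes A[4] iff k >= 4
Affected indices: 4, 5, ..., 7; delta = -6
  P[4]: 54 + -6 = 48
  P[5]: 57 + -6 = 51
  P[6]: 53 + -6 = 47
  P[7]: 61 + -6 = 55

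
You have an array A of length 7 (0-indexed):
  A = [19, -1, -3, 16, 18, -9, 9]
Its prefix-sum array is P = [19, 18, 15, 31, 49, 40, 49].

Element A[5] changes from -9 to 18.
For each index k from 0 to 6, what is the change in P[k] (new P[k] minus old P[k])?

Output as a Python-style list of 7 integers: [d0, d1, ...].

Answer: [0, 0, 0, 0, 0, 27, 27]

Derivation:
Element change: A[5] -9 -> 18, delta = 27
For k < 5: P[k] unchanged, delta_P[k] = 0
For k >= 5: P[k] shifts by exactly 27
Delta array: [0, 0, 0, 0, 0, 27, 27]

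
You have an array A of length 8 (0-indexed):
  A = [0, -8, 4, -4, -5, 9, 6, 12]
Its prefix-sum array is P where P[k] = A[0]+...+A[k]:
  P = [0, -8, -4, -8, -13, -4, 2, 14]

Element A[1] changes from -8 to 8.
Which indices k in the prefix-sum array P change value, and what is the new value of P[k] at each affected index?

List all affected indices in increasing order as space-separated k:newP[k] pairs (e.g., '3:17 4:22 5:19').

P[k] = A[0] + ... + A[k]
P[k] includes A[1] iff k >= 1
Affected indices: 1, 2, ..., 7; delta = 16
  P[1]: -8 + 16 = 8
  P[2]: -4 + 16 = 12
  P[3]: -8 + 16 = 8
  P[4]: -13 + 16 = 3
  P[5]: -4 + 16 = 12
  P[6]: 2 + 16 = 18
  P[7]: 14 + 16 = 30

Answer: 1:8 2:12 3:8 4:3 5:12 6:18 7:30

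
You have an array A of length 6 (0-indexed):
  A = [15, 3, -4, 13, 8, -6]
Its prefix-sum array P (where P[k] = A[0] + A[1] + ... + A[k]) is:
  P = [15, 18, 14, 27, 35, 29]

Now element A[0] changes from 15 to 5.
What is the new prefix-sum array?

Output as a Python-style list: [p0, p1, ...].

Change: A[0] 15 -> 5, delta = -10
P[k] for k < 0: unchanged (A[0] not included)
P[k] for k >= 0: shift by delta = -10
  P[0] = 15 + -10 = 5
  P[1] = 18 + -10 = 8
  P[2] = 14 + -10 = 4
  P[3] = 27 + -10 = 17
  P[4] = 35 + -10 = 25
  P[5] = 29 + -10 = 19

Answer: [5, 8, 4, 17, 25, 19]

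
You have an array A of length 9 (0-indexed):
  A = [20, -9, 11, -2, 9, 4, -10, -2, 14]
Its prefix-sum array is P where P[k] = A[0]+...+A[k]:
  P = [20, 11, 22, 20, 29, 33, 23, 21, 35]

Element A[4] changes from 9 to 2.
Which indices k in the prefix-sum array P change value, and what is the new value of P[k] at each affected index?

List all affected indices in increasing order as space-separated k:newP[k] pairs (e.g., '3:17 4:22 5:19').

P[k] = A[0] + ... + A[k]
P[k] includes A[4] iff k >= 4
Affected indices: 4, 5, ..., 8; delta = -7
  P[4]: 29 + -7 = 22
  P[5]: 33 + -7 = 26
  P[6]: 23 + -7 = 16
  P[7]: 21 + -7 = 14
  P[8]: 35 + -7 = 28

Answer: 4:22 5:26 6:16 7:14 8:28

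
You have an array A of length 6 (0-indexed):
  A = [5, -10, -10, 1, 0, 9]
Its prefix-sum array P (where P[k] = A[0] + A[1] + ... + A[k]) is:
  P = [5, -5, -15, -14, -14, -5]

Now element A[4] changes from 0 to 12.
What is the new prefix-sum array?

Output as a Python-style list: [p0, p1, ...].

Change: A[4] 0 -> 12, delta = 12
P[k] for k < 4: unchanged (A[4] not included)
P[k] for k >= 4: shift by delta = 12
  P[0] = 5 + 0 = 5
  P[1] = -5 + 0 = -5
  P[2] = -15 + 0 = -15
  P[3] = -14 + 0 = -14
  P[4] = -14 + 12 = -2
  P[5] = -5 + 12 = 7

Answer: [5, -5, -15, -14, -2, 7]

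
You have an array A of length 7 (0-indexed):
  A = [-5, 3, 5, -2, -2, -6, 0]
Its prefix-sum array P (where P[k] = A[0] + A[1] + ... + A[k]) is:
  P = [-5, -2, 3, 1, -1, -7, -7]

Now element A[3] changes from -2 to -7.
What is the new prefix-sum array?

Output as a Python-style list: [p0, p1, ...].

Answer: [-5, -2, 3, -4, -6, -12, -12]

Derivation:
Change: A[3] -2 -> -7, delta = -5
P[k] for k < 3: unchanged (A[3] not included)
P[k] for k >= 3: shift by delta = -5
  P[0] = -5 + 0 = -5
  P[1] = -2 + 0 = -2
  P[2] = 3 + 0 = 3
  P[3] = 1 + -5 = -4
  P[4] = -1 + -5 = -6
  P[5] = -7 + -5 = -12
  P[6] = -7 + -5 = -12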